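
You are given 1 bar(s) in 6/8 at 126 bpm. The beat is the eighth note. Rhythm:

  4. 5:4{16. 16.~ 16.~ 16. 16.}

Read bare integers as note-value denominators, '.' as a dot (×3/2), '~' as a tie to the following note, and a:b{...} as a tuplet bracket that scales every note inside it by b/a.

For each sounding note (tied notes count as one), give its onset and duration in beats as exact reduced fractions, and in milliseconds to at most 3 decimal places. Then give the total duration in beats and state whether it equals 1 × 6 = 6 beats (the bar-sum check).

1) 0.0ms=0b +1428.571ms=3b
2) 1428.571ms=3b +285.714ms=3/5b
3) 1714.286ms=18/5b +857.143ms=9/5b
4) 2571.429ms=27/5b +285.714ms=3/5b
Σ=6b of 6 (126bpm 6/8) — PASS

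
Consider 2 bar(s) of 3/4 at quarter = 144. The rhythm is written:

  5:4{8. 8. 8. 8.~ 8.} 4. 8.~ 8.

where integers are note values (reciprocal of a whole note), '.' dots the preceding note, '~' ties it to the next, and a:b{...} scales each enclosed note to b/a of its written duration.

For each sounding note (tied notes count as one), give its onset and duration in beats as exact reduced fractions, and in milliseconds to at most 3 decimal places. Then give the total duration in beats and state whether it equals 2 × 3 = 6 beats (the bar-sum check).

1) 0.0ms=0b +250.0ms=3/5b
2) 250.0ms=3/5b +250.0ms=3/5b
3) 500.0ms=6/5b +250.0ms=3/5b
4) 750.0ms=9/5b +500.0ms=6/5b
5) 1250.0ms=3b +625.0ms=3/2b
6) 1875.0ms=9/2b +625.0ms=3/2b
Σ=6b of 6 (144bpm 3/4) — PASS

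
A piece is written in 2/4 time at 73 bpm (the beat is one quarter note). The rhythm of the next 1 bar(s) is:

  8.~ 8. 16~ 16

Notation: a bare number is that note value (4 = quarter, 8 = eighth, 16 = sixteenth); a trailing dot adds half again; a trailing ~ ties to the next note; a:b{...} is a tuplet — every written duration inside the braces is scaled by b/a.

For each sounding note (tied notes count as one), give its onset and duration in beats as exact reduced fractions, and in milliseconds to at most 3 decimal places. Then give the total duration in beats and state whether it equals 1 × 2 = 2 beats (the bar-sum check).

1) 0.0ms=0b +1232.877ms=3/2b
2) 1232.877ms=3/2b +410.959ms=1/2b
Σ=2b of 2 (73bpm 2/4) — PASS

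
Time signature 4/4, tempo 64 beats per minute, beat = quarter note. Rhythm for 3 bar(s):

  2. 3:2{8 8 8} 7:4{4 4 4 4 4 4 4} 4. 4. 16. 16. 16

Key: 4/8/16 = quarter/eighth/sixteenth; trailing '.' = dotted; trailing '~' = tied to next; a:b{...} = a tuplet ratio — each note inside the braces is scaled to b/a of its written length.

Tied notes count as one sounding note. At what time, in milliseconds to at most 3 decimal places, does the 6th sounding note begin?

1. 0.0ms @ 0 + 2812.5ms (3)
2. 2812.5ms @ 3 + 312.5ms (1/3)
3. 3125.0ms @ 10/3 + 312.5ms (1/3)
4. 3437.5ms @ 11/3 + 312.5ms (1/3)
5. 3750.0ms @ 4 + 535.714ms (4/7)
6. 4285.714ms @ 32/7 + 535.714ms (4/7)
7. 4821.429ms @ 36/7 + 535.714ms (4/7)
8. 5357.143ms @ 40/7 + 535.714ms (4/7)
9. 5892.857ms @ 44/7 + 535.714ms (4/7)
10. 6428.571ms @ 48/7 + 535.714ms (4/7)
11. 6964.286ms @ 52/7 + 535.714ms (4/7)
12. 7500.0ms @ 8 + 1406.25ms (3/2)
13. 8906.25ms @ 19/2 + 1406.25ms (3/2)
14. 10312.5ms @ 11 + 351.562ms (3/8)
15. 10664.062ms @ 91/8 + 351.562ms (3/8)
16. 11015.625ms @ 47/4 + 234.375ms (1/4)

note 6 onset = 32/7b = 4285.714ms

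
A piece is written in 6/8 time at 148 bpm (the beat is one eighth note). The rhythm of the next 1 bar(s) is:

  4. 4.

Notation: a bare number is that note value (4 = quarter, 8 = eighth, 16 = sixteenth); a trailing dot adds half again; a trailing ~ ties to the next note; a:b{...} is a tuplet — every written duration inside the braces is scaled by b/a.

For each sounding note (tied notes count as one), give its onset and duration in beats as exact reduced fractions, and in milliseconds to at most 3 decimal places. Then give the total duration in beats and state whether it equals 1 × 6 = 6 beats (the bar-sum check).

1) 0.0ms=0b +1216.216ms=3b
2) 1216.216ms=3b +1216.216ms=3b
Σ=6b of 6 (148bpm 6/8) — PASS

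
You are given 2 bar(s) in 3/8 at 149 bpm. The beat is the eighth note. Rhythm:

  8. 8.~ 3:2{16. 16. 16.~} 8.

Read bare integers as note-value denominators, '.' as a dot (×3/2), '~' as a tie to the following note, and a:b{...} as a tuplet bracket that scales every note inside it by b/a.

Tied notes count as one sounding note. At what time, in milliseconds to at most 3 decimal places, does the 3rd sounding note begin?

note 3 onset = 7/2b = 1409.396ms

1. 0.0ms @ 0 + 604.027ms (3/2)
2. 604.027ms @ 3/2 + 805.369ms (2)
3. 1409.396ms @ 7/2 + 201.342ms (1/2)
4. 1610.738ms @ 4 + 805.369ms (2)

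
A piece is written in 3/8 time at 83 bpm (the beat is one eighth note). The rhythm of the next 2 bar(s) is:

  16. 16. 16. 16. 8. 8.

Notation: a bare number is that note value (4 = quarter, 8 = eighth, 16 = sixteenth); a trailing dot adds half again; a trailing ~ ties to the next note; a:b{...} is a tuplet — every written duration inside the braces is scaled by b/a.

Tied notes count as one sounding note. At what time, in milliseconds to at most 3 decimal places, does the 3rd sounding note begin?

1. 0.0ms @ 0 + 542.169ms (3/4)
2. 542.169ms @ 3/4 + 542.169ms (3/4)
3. 1084.337ms @ 3/2 + 542.169ms (3/4)
4. 1626.506ms @ 9/4 + 542.169ms (3/4)
5. 2168.675ms @ 3 + 1084.337ms (3/2)
6. 3253.012ms @ 9/2 + 1084.337ms (3/2)

note 3 onset = 3/2b = 1084.337ms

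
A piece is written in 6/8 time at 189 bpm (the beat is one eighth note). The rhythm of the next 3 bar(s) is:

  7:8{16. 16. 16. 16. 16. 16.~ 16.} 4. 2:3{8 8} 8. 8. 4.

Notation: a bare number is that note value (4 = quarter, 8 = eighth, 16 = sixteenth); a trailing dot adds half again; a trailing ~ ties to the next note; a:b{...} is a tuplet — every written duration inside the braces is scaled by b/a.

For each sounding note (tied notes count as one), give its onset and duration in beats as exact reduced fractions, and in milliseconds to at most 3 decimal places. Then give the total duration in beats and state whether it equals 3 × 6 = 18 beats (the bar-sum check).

1) 0.0ms=0b +272.109ms=6/7b
2) 272.109ms=6/7b +272.109ms=6/7b
3) 544.218ms=12/7b +272.109ms=6/7b
4) 816.327ms=18/7b +272.109ms=6/7b
5) 1088.435ms=24/7b +272.109ms=6/7b
6) 1360.544ms=30/7b +544.218ms=12/7b
7) 1904.762ms=6b +952.381ms=3b
8) 2857.143ms=9b +476.19ms=3/2b
9) 3333.333ms=21/2b +476.19ms=3/2b
10) 3809.524ms=12b +476.19ms=3/2b
11) 4285.714ms=27/2b +476.19ms=3/2b
12) 4761.905ms=15b +952.381ms=3b
Σ=18b of 18 (189bpm 6/8) — PASS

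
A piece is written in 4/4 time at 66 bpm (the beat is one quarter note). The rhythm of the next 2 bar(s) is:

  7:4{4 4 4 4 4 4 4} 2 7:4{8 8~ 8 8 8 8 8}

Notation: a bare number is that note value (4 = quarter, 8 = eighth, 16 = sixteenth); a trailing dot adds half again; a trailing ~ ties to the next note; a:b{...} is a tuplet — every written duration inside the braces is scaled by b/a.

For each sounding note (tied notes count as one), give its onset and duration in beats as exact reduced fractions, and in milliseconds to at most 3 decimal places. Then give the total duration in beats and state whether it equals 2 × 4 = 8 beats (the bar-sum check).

1) 0.0ms=0b +519.481ms=4/7b
2) 519.481ms=4/7b +519.481ms=4/7b
3) 1038.961ms=8/7b +519.481ms=4/7b
4) 1558.442ms=12/7b +519.481ms=4/7b
5) 2077.922ms=16/7b +519.481ms=4/7b
6) 2597.403ms=20/7b +519.481ms=4/7b
7) 3116.883ms=24/7b +519.481ms=4/7b
8) 3636.364ms=4b +1818.182ms=2b
9) 5454.545ms=6b +259.74ms=2/7b
10) 5714.286ms=44/7b +519.481ms=4/7b
11) 6233.766ms=48/7b +259.74ms=2/7b
12) 6493.506ms=50/7b +259.74ms=2/7b
13) 6753.247ms=52/7b +259.74ms=2/7b
14) 7012.987ms=54/7b +259.74ms=2/7b
Σ=8b of 8 (66bpm 4/4) — PASS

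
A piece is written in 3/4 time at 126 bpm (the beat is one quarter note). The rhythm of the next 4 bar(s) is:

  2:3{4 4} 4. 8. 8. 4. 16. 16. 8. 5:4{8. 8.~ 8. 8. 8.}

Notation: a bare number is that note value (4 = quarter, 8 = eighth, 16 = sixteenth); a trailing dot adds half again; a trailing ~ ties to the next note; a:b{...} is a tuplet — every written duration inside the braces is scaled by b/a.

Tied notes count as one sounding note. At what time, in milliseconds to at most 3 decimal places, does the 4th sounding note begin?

note 4 onset = 9/2b = 2142.857ms

1. 0.0ms @ 0 + 714.286ms (3/2)
2. 714.286ms @ 3/2 + 714.286ms (3/2)
3. 1428.571ms @ 3 + 714.286ms (3/2)
4. 2142.857ms @ 9/2 + 357.143ms (3/4)
5. 2500.0ms @ 21/4 + 357.143ms (3/4)
6. 2857.143ms @ 6 + 714.286ms (3/2)
7. 3571.429ms @ 15/2 + 178.571ms (3/8)
8. 3750.0ms @ 63/8 + 178.571ms (3/8)
9. 3928.571ms @ 33/4 + 357.143ms (3/4)
10. 4285.714ms @ 9 + 285.714ms (3/5)
11. 4571.429ms @ 48/5 + 571.429ms (6/5)
12. 5142.857ms @ 54/5 + 285.714ms (3/5)
13. 5428.571ms @ 57/5 + 285.714ms (3/5)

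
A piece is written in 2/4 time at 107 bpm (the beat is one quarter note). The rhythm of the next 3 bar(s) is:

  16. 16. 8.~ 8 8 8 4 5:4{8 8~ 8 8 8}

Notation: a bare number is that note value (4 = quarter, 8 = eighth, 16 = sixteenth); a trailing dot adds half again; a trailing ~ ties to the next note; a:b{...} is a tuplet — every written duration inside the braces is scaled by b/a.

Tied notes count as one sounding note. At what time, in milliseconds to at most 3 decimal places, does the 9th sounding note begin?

1. 0.0ms @ 0 + 210.28ms (3/8)
2. 210.28ms @ 3/8 + 210.28ms (3/8)
3. 420.561ms @ 3/4 + 700.935ms (5/4)
4. 1121.495ms @ 2 + 280.374ms (1/2)
5. 1401.869ms @ 5/2 + 280.374ms (1/2)
6. 1682.243ms @ 3 + 560.748ms (1)
7. 2242.991ms @ 4 + 224.299ms (2/5)
8. 2467.29ms @ 22/5 + 448.598ms (4/5)
9. 2915.888ms @ 26/5 + 224.299ms (2/5)
10. 3140.187ms @ 28/5 + 224.299ms (2/5)

note 9 onset = 26/5b = 2915.888ms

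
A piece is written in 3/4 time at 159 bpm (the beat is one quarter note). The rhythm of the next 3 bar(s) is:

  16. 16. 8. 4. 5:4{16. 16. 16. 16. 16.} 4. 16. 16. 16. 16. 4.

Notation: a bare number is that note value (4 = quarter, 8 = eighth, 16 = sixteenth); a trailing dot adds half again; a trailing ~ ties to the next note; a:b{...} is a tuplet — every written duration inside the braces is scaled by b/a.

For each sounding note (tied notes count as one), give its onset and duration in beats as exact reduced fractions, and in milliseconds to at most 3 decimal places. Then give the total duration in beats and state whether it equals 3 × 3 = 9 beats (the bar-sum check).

1) 0.0ms=0b +141.509ms=3/8b
2) 141.509ms=3/8b +141.509ms=3/8b
3) 283.019ms=3/4b +283.019ms=3/4b
4) 566.038ms=3/2b +566.038ms=3/2b
5) 1132.075ms=3b +113.208ms=3/10b
6) 1245.283ms=33/10b +113.208ms=3/10b
7) 1358.491ms=18/5b +113.208ms=3/10b
8) 1471.698ms=39/10b +113.208ms=3/10b
9) 1584.906ms=21/5b +113.208ms=3/10b
10) 1698.113ms=9/2b +566.038ms=3/2b
11) 2264.151ms=6b +141.509ms=3/8b
12) 2405.66ms=51/8b +141.509ms=3/8b
13) 2547.17ms=27/4b +141.509ms=3/8b
14) 2688.679ms=57/8b +141.509ms=3/8b
15) 2830.189ms=15/2b +566.038ms=3/2b
Σ=9b of 9 (159bpm 3/4) — PASS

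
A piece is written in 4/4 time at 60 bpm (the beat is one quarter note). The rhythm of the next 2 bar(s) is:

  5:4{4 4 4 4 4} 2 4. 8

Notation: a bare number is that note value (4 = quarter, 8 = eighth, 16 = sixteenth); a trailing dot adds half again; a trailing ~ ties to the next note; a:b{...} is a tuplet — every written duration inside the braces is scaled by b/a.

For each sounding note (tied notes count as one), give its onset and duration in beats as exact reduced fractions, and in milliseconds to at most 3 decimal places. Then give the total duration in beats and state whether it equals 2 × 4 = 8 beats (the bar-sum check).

1) 0.0ms=0b +800.0ms=4/5b
2) 800.0ms=4/5b +800.0ms=4/5b
3) 1600.0ms=8/5b +800.0ms=4/5b
4) 2400.0ms=12/5b +800.0ms=4/5b
5) 3200.0ms=16/5b +800.0ms=4/5b
6) 4000.0ms=4b +2000.0ms=2b
7) 6000.0ms=6b +1500.0ms=3/2b
8) 7500.0ms=15/2b +500.0ms=1/2b
Σ=8b of 8 (60bpm 4/4) — PASS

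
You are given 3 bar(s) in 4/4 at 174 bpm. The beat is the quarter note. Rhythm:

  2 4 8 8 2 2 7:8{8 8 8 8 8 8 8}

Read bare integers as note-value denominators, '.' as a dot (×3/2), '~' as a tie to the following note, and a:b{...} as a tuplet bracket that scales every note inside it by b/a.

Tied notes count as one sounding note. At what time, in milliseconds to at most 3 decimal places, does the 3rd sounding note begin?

note 3 onset = 3b = 1034.483ms

1. 0.0ms @ 0 + 689.655ms (2)
2. 689.655ms @ 2 + 344.828ms (1)
3. 1034.483ms @ 3 + 172.414ms (1/2)
4. 1206.897ms @ 7/2 + 172.414ms (1/2)
5. 1379.31ms @ 4 + 689.655ms (2)
6. 2068.966ms @ 6 + 689.655ms (2)
7. 2758.621ms @ 8 + 197.044ms (4/7)
8. 2955.665ms @ 60/7 + 197.044ms (4/7)
9. 3152.709ms @ 64/7 + 197.044ms (4/7)
10. 3349.754ms @ 68/7 + 197.044ms (4/7)
11. 3546.798ms @ 72/7 + 197.044ms (4/7)
12. 3743.842ms @ 76/7 + 197.044ms (4/7)
13. 3940.887ms @ 80/7 + 197.044ms (4/7)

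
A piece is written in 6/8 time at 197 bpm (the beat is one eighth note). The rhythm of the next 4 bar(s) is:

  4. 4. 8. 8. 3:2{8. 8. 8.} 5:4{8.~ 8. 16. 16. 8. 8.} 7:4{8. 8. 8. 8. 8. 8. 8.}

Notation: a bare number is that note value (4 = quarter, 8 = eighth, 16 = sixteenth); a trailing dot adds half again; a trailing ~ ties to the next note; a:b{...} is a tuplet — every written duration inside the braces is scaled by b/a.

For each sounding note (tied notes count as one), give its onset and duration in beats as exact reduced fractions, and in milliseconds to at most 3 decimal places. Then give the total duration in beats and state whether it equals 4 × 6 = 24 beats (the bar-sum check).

1) 0.0ms=0b +913.706ms=3b
2) 913.706ms=3b +913.706ms=3b
3) 1827.411ms=6b +456.853ms=3/2b
4) 2284.264ms=15/2b +456.853ms=3/2b
5) 2741.117ms=9b +304.569ms=1b
6) 3045.685ms=10b +304.569ms=1b
7) 3350.254ms=11b +304.569ms=1b
8) 3654.822ms=12b +730.964ms=12/5b
9) 4385.787ms=72/5b +182.741ms=3/5b
10) 4568.528ms=15b +182.741ms=3/5b
11) 4751.269ms=78/5b +365.482ms=6/5b
12) 5116.751ms=84/5b +365.482ms=6/5b
13) 5482.234ms=18b +261.059ms=6/7b
14) 5743.292ms=132/7b +261.059ms=6/7b
15) 6004.351ms=138/7b +261.059ms=6/7b
16) 6265.41ms=144/7b +261.059ms=6/7b
17) 6526.468ms=150/7b +261.059ms=6/7b
18) 6787.527ms=156/7b +261.059ms=6/7b
19) 7048.586ms=162/7b +261.059ms=6/7b
Σ=24b of 24 (197bpm 6/8) — PASS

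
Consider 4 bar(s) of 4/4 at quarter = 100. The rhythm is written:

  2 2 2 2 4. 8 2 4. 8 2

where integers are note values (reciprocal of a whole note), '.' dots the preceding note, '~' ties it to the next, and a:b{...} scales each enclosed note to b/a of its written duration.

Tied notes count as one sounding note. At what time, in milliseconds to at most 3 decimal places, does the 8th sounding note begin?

1. 0.0ms @ 0 + 1200.0ms (2)
2. 1200.0ms @ 2 + 1200.0ms (2)
3. 2400.0ms @ 4 + 1200.0ms (2)
4. 3600.0ms @ 6 + 1200.0ms (2)
5. 4800.0ms @ 8 + 900.0ms (3/2)
6. 5700.0ms @ 19/2 + 300.0ms (1/2)
7. 6000.0ms @ 10 + 1200.0ms (2)
8. 7200.0ms @ 12 + 900.0ms (3/2)
9. 8100.0ms @ 27/2 + 300.0ms (1/2)
10. 8400.0ms @ 14 + 1200.0ms (2)

note 8 onset = 12b = 7200.0ms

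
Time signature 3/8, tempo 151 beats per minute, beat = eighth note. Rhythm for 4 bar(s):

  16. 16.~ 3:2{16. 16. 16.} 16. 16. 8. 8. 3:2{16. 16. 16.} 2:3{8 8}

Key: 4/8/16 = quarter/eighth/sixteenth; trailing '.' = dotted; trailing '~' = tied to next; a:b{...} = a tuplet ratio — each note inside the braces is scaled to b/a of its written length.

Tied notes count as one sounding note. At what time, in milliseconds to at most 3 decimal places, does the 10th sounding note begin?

note 10 onset = 8b = 3178.808ms

1. 0.0ms @ 0 + 298.013ms (3/4)
2. 298.013ms @ 3/4 + 496.689ms (5/4)
3. 794.702ms @ 2 + 198.675ms (1/2)
4. 993.377ms @ 5/2 + 198.675ms (1/2)
5. 1192.053ms @ 3 + 298.013ms (3/4)
6. 1490.066ms @ 15/4 + 298.013ms (3/4)
7. 1788.079ms @ 9/2 + 596.026ms (3/2)
8. 2384.106ms @ 6 + 596.026ms (3/2)
9. 2980.132ms @ 15/2 + 198.675ms (1/2)
10. 3178.808ms @ 8 + 198.675ms (1/2)
11. 3377.483ms @ 17/2 + 198.675ms (1/2)
12. 3576.159ms @ 9 + 596.026ms (3/2)
13. 4172.185ms @ 21/2 + 596.026ms (3/2)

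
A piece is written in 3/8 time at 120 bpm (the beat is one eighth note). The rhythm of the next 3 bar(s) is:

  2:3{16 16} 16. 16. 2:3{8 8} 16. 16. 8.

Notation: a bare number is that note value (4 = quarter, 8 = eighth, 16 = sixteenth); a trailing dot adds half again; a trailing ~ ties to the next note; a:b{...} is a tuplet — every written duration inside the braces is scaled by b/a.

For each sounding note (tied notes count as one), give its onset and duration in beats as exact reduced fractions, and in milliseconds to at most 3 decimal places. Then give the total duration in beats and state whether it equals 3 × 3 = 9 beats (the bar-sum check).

1) 0.0ms=0b +375.0ms=3/4b
2) 375.0ms=3/4b +375.0ms=3/4b
3) 750.0ms=3/2b +375.0ms=3/4b
4) 1125.0ms=9/4b +375.0ms=3/4b
5) 1500.0ms=3b +750.0ms=3/2b
6) 2250.0ms=9/2b +750.0ms=3/2b
7) 3000.0ms=6b +375.0ms=3/4b
8) 3375.0ms=27/4b +375.0ms=3/4b
9) 3750.0ms=15/2b +750.0ms=3/2b
Σ=9b of 9 (120bpm 3/8) — PASS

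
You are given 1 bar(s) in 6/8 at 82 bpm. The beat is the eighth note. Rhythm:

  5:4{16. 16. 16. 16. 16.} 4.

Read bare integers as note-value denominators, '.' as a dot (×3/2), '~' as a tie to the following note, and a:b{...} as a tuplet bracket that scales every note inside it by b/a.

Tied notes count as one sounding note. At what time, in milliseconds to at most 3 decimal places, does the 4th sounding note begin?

1. 0.0ms @ 0 + 439.024ms (3/5)
2. 439.024ms @ 3/5 + 439.024ms (3/5)
3. 878.049ms @ 6/5 + 439.024ms (3/5)
4. 1317.073ms @ 9/5 + 439.024ms (3/5)
5. 1756.098ms @ 12/5 + 439.024ms (3/5)
6. 2195.122ms @ 3 + 2195.122ms (3)

note 4 onset = 9/5b = 1317.073ms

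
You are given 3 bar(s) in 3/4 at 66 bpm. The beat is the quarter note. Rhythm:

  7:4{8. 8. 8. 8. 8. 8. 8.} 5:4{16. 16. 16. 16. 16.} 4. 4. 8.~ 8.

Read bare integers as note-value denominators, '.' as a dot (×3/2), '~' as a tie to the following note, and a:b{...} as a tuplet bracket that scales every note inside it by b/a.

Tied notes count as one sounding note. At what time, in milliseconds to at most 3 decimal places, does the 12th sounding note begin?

note 12 onset = 21/5b = 3818.182ms

1. 0.0ms @ 0 + 389.61ms (3/7)
2. 389.61ms @ 3/7 + 389.61ms (3/7)
3. 779.221ms @ 6/7 + 389.61ms (3/7)
4. 1168.831ms @ 9/7 + 389.61ms (3/7)
5. 1558.442ms @ 12/7 + 389.61ms (3/7)
6. 1948.052ms @ 15/7 + 389.61ms (3/7)
7. 2337.662ms @ 18/7 + 389.61ms (3/7)
8. 2727.273ms @ 3 + 272.727ms (3/10)
9. 3000.0ms @ 33/10 + 272.727ms (3/10)
10. 3272.727ms @ 18/5 + 272.727ms (3/10)
11. 3545.455ms @ 39/10 + 272.727ms (3/10)
12. 3818.182ms @ 21/5 + 272.727ms (3/10)
13. 4090.909ms @ 9/2 + 1363.636ms (3/2)
14. 5454.545ms @ 6 + 1363.636ms (3/2)
15. 6818.182ms @ 15/2 + 1363.636ms (3/2)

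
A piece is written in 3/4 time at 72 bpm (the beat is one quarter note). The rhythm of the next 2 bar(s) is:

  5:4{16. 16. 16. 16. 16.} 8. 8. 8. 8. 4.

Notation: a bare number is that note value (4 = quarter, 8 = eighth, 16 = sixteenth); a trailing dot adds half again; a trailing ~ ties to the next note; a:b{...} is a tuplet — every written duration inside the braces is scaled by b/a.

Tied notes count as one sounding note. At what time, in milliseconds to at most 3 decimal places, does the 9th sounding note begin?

note 9 onset = 15/4b = 3125.0ms

1. 0.0ms @ 0 + 250.0ms (3/10)
2. 250.0ms @ 3/10 + 250.0ms (3/10)
3. 500.0ms @ 3/5 + 250.0ms (3/10)
4. 750.0ms @ 9/10 + 250.0ms (3/10)
5. 1000.0ms @ 6/5 + 250.0ms (3/10)
6. 1250.0ms @ 3/2 + 625.0ms (3/4)
7. 1875.0ms @ 9/4 + 625.0ms (3/4)
8. 2500.0ms @ 3 + 625.0ms (3/4)
9. 3125.0ms @ 15/4 + 625.0ms (3/4)
10. 3750.0ms @ 9/2 + 1250.0ms (3/2)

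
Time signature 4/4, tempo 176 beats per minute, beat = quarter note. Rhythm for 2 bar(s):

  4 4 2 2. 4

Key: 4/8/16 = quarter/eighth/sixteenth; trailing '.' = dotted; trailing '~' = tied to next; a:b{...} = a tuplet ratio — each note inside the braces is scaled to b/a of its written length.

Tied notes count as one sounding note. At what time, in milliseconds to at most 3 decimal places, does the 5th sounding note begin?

note 5 onset = 7b = 2386.364ms

1. 0.0ms @ 0 + 340.909ms (1)
2. 340.909ms @ 1 + 340.909ms (1)
3. 681.818ms @ 2 + 681.818ms (2)
4. 1363.636ms @ 4 + 1022.727ms (3)
5. 2386.364ms @ 7 + 340.909ms (1)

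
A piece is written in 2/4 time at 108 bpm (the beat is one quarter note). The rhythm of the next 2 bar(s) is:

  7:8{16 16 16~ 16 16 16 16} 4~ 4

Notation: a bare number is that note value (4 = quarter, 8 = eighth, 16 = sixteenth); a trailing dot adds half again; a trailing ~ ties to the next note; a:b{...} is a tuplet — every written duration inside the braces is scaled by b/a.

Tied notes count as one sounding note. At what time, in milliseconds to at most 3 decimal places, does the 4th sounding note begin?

note 4 onset = 8/7b = 634.921ms

1. 0.0ms @ 0 + 158.73ms (2/7)
2. 158.73ms @ 2/7 + 158.73ms (2/7)
3. 317.46ms @ 4/7 + 317.46ms (4/7)
4. 634.921ms @ 8/7 + 158.73ms (2/7)
5. 793.651ms @ 10/7 + 158.73ms (2/7)
6. 952.381ms @ 12/7 + 158.73ms (2/7)
7. 1111.111ms @ 2 + 1111.111ms (2)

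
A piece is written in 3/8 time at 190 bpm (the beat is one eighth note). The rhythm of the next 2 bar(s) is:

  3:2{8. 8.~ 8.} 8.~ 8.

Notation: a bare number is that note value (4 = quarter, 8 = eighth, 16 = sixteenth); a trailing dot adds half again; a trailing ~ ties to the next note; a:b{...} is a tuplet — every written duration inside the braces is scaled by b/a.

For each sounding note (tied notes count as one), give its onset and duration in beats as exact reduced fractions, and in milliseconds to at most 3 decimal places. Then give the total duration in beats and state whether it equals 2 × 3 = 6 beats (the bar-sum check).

1) 0.0ms=0b +315.789ms=1b
2) 315.789ms=1b +631.579ms=2b
3) 947.368ms=3b +947.368ms=3b
Σ=6b of 6 (190bpm 3/8) — PASS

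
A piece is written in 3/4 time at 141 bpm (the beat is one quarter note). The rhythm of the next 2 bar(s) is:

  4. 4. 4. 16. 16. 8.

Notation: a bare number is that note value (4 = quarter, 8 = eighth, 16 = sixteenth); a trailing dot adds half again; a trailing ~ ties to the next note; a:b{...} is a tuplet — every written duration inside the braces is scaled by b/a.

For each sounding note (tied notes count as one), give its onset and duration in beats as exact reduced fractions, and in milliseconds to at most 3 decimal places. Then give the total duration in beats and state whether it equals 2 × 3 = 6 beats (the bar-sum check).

1) 0.0ms=0b +638.298ms=3/2b
2) 638.298ms=3/2b +638.298ms=3/2b
3) 1276.596ms=3b +638.298ms=3/2b
4) 1914.894ms=9/2b +159.574ms=3/8b
5) 2074.468ms=39/8b +159.574ms=3/8b
6) 2234.043ms=21/4b +319.149ms=3/4b
Σ=6b of 6 (141bpm 3/4) — PASS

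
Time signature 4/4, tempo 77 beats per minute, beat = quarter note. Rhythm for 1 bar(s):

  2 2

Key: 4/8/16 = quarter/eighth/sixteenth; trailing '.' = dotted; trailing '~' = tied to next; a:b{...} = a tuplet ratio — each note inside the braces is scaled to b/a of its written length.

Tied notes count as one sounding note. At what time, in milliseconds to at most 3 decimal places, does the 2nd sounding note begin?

1. 0.0ms @ 0 + 1558.442ms (2)
2. 1558.442ms @ 2 + 1558.442ms (2)

note 2 onset = 2b = 1558.442ms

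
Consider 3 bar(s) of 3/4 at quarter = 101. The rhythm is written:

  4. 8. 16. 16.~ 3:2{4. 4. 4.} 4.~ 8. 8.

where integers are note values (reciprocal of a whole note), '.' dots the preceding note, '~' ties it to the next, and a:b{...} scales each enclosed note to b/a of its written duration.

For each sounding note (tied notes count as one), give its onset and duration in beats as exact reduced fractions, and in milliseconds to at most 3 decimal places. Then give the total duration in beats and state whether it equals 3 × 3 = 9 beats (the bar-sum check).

1) 0.0ms=0b +891.089ms=3/2b
2) 891.089ms=3/2b +445.545ms=3/4b
3) 1336.634ms=9/4b +222.772ms=3/8b
4) 1559.406ms=21/8b +816.832ms=11/8b
5) 2376.238ms=4b +594.059ms=1b
6) 2970.297ms=5b +594.059ms=1b
7) 3564.356ms=6b +1336.634ms=9/4b
8) 4900.99ms=33/4b +445.545ms=3/4b
Σ=9b of 9 (101bpm 3/4) — PASS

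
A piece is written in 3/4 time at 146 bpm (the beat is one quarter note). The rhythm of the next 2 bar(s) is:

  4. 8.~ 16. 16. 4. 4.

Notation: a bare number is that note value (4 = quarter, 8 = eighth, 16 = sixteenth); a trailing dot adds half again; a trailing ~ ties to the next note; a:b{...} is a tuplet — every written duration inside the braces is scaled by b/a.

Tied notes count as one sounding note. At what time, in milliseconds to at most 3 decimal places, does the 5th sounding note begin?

note 5 onset = 9/2b = 1849.315ms

1. 0.0ms @ 0 + 616.438ms (3/2)
2. 616.438ms @ 3/2 + 462.329ms (9/8)
3. 1078.767ms @ 21/8 + 154.11ms (3/8)
4. 1232.877ms @ 3 + 616.438ms (3/2)
5. 1849.315ms @ 9/2 + 616.438ms (3/2)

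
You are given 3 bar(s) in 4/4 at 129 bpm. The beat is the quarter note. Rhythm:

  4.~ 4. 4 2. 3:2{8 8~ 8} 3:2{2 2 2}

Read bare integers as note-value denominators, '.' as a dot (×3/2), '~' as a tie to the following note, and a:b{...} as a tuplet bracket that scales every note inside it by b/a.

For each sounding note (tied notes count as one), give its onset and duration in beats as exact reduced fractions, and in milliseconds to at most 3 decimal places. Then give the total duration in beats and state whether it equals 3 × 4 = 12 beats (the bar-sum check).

1) 0.0ms=0b +1395.349ms=3b
2) 1395.349ms=3b +465.116ms=1b
3) 1860.465ms=4b +1395.349ms=3b
4) 3255.814ms=7b +155.039ms=1/3b
5) 3410.853ms=22/3b +310.078ms=2/3b
6) 3720.93ms=8b +620.155ms=4/3b
7) 4341.085ms=28/3b +620.155ms=4/3b
8) 4961.24ms=32/3b +620.155ms=4/3b
Σ=12b of 12 (129bpm 4/4) — PASS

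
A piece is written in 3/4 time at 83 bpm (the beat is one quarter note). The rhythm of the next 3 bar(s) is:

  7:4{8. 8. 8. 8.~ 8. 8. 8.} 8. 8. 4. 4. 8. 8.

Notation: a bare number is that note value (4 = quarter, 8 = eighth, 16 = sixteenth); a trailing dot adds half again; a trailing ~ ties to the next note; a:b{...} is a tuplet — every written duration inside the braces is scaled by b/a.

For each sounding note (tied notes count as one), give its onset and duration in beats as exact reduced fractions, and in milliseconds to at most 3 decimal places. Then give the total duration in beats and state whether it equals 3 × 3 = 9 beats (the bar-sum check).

1) 0.0ms=0b +309.811ms=3/7b
2) 309.811ms=3/7b +309.811ms=3/7b
3) 619.621ms=6/7b +309.811ms=3/7b
4) 929.432ms=9/7b +619.621ms=6/7b
5) 1549.053ms=15/7b +309.811ms=3/7b
6) 1858.864ms=18/7b +309.811ms=3/7b
7) 2168.675ms=3b +542.169ms=3/4b
8) 2710.843ms=15/4b +542.169ms=3/4b
9) 3253.012ms=9/2b +1084.337ms=3/2b
10) 4337.349ms=6b +1084.337ms=3/2b
11) 5421.687ms=15/2b +542.169ms=3/4b
12) 5963.855ms=33/4b +542.169ms=3/4b
Σ=9b of 9 (83bpm 3/4) — PASS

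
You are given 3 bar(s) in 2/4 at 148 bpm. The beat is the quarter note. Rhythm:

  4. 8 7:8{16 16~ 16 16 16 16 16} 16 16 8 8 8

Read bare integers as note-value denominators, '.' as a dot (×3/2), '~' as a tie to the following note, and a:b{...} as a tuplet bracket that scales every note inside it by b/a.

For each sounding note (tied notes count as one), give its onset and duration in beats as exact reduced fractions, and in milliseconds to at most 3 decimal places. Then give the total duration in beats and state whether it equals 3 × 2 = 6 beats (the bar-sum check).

1) 0.0ms=0b +608.108ms=3/2b
2) 608.108ms=3/2b +202.703ms=1/2b
3) 810.811ms=2b +115.83ms=2/7b
4) 926.641ms=16/7b +231.66ms=4/7b
5) 1158.301ms=20/7b +115.83ms=2/7b
6) 1274.131ms=22/7b +115.83ms=2/7b
7) 1389.961ms=24/7b +115.83ms=2/7b
8) 1505.792ms=26/7b +115.83ms=2/7b
9) 1621.622ms=4b +101.351ms=1/4b
10) 1722.973ms=17/4b +101.351ms=1/4b
11) 1824.324ms=9/2b +202.703ms=1/2b
12) 2027.027ms=5b +202.703ms=1/2b
13) 2229.73ms=11/2b +202.703ms=1/2b
Σ=6b of 6 (148bpm 2/4) — PASS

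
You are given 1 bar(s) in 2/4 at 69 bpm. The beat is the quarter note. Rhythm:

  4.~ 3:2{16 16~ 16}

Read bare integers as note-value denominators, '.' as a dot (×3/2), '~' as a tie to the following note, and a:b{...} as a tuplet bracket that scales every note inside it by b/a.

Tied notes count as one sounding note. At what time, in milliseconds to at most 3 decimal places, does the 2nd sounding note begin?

note 2 onset = 5/3b = 1449.275ms

1. 0.0ms @ 0 + 1449.275ms (5/3)
2. 1449.275ms @ 5/3 + 289.855ms (1/3)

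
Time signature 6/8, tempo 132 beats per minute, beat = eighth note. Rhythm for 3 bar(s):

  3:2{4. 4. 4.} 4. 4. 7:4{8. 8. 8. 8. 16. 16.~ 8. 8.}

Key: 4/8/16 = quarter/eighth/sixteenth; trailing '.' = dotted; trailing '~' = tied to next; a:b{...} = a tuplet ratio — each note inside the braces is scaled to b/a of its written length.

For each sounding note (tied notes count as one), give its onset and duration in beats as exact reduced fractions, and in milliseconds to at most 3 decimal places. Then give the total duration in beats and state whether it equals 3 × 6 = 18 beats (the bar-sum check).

1) 0.0ms=0b +909.091ms=2b
2) 909.091ms=2b +909.091ms=2b
3) 1818.182ms=4b +909.091ms=2b
4) 2727.273ms=6b +1363.636ms=3b
5) 4090.909ms=9b +1363.636ms=3b
6) 5454.545ms=12b +389.61ms=6/7b
7) 5844.156ms=90/7b +389.61ms=6/7b
8) 6233.766ms=96/7b +389.61ms=6/7b
9) 6623.377ms=102/7b +389.61ms=6/7b
10) 7012.987ms=108/7b +194.805ms=3/7b
11) 7207.792ms=111/7b +584.416ms=9/7b
12) 7792.208ms=120/7b +389.61ms=6/7b
Σ=18b of 18 (132bpm 6/8) — PASS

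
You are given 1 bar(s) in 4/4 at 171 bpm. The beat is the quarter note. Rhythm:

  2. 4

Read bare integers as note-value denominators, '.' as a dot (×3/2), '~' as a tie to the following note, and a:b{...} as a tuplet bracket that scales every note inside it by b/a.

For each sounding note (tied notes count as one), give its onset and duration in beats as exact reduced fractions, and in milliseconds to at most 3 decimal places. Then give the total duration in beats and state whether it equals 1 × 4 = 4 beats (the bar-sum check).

1) 0.0ms=0b +1052.632ms=3b
2) 1052.632ms=3b +350.877ms=1b
Σ=4b of 4 (171bpm 4/4) — PASS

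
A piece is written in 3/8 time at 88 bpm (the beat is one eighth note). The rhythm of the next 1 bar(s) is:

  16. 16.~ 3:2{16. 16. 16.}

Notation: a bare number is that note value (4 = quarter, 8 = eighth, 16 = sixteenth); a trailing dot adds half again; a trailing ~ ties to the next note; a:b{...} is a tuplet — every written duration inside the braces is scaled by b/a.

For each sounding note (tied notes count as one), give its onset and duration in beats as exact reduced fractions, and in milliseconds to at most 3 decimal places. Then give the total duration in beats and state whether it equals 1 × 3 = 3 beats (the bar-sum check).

1) 0.0ms=0b +511.364ms=3/4b
2) 511.364ms=3/4b +852.273ms=5/4b
3) 1363.636ms=2b +340.909ms=1/2b
4) 1704.545ms=5/2b +340.909ms=1/2b
Σ=3b of 3 (88bpm 3/8) — PASS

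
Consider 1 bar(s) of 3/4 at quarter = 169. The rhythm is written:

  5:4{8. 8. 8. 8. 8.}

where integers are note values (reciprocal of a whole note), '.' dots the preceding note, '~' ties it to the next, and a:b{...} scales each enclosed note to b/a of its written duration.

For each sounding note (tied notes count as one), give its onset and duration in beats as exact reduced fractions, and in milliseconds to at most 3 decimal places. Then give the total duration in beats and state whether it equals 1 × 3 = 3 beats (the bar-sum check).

1) 0.0ms=0b +213.018ms=3/5b
2) 213.018ms=3/5b +213.018ms=3/5b
3) 426.036ms=6/5b +213.018ms=3/5b
4) 639.053ms=9/5b +213.018ms=3/5b
5) 852.071ms=12/5b +213.018ms=3/5b
Σ=3b of 3 (169bpm 3/4) — PASS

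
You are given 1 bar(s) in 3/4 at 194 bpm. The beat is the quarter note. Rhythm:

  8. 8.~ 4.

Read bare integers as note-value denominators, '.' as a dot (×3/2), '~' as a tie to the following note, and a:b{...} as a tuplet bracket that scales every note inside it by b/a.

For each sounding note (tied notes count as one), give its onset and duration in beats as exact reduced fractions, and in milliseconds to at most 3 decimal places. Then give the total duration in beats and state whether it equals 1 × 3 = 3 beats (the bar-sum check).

1) 0.0ms=0b +231.959ms=3/4b
2) 231.959ms=3/4b +695.876ms=9/4b
Σ=3b of 3 (194bpm 3/4) — PASS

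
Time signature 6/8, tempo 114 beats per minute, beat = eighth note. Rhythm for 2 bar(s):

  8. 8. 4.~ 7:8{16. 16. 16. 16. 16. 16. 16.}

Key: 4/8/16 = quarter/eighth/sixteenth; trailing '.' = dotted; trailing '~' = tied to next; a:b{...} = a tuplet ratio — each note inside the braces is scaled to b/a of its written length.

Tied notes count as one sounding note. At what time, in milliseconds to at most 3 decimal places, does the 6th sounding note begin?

note 6 onset = 60/7b = 4511.278ms

1. 0.0ms @ 0 + 789.474ms (3/2)
2. 789.474ms @ 3/2 + 789.474ms (3/2)
3. 1578.947ms @ 3 + 2030.075ms (27/7)
4. 3609.023ms @ 48/7 + 451.128ms (6/7)
5. 4060.15ms @ 54/7 + 451.128ms (6/7)
6. 4511.278ms @ 60/7 + 451.128ms (6/7)
7. 4962.406ms @ 66/7 + 451.128ms (6/7)
8. 5413.534ms @ 72/7 + 451.128ms (6/7)
9. 5864.662ms @ 78/7 + 451.128ms (6/7)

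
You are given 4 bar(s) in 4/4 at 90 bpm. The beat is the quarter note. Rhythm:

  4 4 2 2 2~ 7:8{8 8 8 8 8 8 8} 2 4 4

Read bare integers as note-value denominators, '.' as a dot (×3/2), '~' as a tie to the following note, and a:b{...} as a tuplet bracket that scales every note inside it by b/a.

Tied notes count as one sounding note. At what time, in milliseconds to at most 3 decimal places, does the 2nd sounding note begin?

1. 0.0ms @ 0 + 666.667ms (1)
2. 666.667ms @ 1 + 666.667ms (1)
3. 1333.333ms @ 2 + 1333.333ms (2)
4. 2666.667ms @ 4 + 1333.333ms (2)
5. 4000.0ms @ 6 + 1714.286ms (18/7)
6. 5714.286ms @ 60/7 + 380.952ms (4/7)
7. 6095.238ms @ 64/7 + 380.952ms (4/7)
8. 6476.19ms @ 68/7 + 380.952ms (4/7)
9. 6857.143ms @ 72/7 + 380.952ms (4/7)
10. 7238.095ms @ 76/7 + 380.952ms (4/7)
11. 7619.048ms @ 80/7 + 380.952ms (4/7)
12. 8000.0ms @ 12 + 1333.333ms (2)
13. 9333.333ms @ 14 + 666.667ms (1)
14. 10000.0ms @ 15 + 666.667ms (1)

note 2 onset = 1b = 666.667ms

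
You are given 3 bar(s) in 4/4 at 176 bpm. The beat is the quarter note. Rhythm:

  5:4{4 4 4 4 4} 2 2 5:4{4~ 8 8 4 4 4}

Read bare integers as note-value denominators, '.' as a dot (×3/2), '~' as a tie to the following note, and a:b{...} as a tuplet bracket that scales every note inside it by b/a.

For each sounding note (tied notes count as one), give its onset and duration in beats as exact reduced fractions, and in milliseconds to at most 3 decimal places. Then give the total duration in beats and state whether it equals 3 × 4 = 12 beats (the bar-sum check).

1) 0.0ms=0b +272.727ms=4/5b
2) 272.727ms=4/5b +272.727ms=4/5b
3) 545.455ms=8/5b +272.727ms=4/5b
4) 818.182ms=12/5b +272.727ms=4/5b
5) 1090.909ms=16/5b +272.727ms=4/5b
6) 1363.636ms=4b +681.818ms=2b
7) 2045.455ms=6b +681.818ms=2b
8) 2727.273ms=8b +409.091ms=6/5b
9) 3136.364ms=46/5b +136.364ms=2/5b
10) 3272.727ms=48/5b +272.727ms=4/5b
11) 3545.455ms=52/5b +272.727ms=4/5b
12) 3818.182ms=56/5b +272.727ms=4/5b
Σ=12b of 12 (176bpm 4/4) — PASS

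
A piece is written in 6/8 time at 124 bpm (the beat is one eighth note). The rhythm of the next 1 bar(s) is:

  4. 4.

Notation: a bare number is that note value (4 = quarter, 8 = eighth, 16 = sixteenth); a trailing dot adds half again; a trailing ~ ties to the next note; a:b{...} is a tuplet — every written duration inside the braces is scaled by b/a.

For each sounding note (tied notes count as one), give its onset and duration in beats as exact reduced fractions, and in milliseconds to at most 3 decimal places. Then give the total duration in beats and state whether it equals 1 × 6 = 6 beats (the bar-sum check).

1) 0.0ms=0b +1451.613ms=3b
2) 1451.613ms=3b +1451.613ms=3b
Σ=6b of 6 (124bpm 6/8) — PASS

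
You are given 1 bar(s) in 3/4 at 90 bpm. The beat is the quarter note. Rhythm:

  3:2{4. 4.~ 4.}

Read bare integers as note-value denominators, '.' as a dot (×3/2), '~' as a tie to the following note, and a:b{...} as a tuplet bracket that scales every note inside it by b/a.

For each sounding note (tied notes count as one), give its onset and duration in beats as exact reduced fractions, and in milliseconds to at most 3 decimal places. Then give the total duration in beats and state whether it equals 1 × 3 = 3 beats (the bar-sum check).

1) 0.0ms=0b +666.667ms=1b
2) 666.667ms=1b +1333.333ms=2b
Σ=3b of 3 (90bpm 3/4) — PASS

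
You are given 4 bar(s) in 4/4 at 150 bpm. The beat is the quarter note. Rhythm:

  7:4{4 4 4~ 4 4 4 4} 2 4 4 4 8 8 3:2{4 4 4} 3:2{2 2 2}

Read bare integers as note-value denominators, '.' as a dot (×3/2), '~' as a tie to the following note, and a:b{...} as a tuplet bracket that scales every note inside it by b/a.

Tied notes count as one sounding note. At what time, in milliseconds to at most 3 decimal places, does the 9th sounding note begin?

1. 0.0ms @ 0 + 228.571ms (4/7)
2. 228.571ms @ 4/7 + 228.571ms (4/7)
3. 457.143ms @ 8/7 + 457.143ms (8/7)
4. 914.286ms @ 16/7 + 228.571ms (4/7)
5. 1142.857ms @ 20/7 + 228.571ms (4/7)
6. 1371.429ms @ 24/7 + 228.571ms (4/7)
7. 1600.0ms @ 4 + 800.0ms (2)
8. 2400.0ms @ 6 + 400.0ms (1)
9. 2800.0ms @ 7 + 400.0ms (1)
10. 3200.0ms @ 8 + 400.0ms (1)
11. 3600.0ms @ 9 + 200.0ms (1/2)
12. 3800.0ms @ 19/2 + 200.0ms (1/2)
13. 4000.0ms @ 10 + 266.667ms (2/3)
14. 4266.667ms @ 32/3 + 266.667ms (2/3)
15. 4533.333ms @ 34/3 + 266.667ms (2/3)
16. 4800.0ms @ 12 + 533.333ms (4/3)
17. 5333.333ms @ 40/3 + 533.333ms (4/3)
18. 5866.667ms @ 44/3 + 533.333ms (4/3)

note 9 onset = 7b = 2800.0ms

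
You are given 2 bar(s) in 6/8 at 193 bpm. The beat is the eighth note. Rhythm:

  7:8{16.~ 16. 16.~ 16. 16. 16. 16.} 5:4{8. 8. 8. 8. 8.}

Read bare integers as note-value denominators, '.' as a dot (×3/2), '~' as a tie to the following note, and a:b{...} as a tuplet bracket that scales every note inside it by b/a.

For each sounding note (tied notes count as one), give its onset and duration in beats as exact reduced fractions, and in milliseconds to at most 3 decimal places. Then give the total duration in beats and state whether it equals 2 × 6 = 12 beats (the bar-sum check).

1) 0.0ms=0b +532.939ms=12/7b
2) 532.939ms=12/7b +532.939ms=12/7b
3) 1065.877ms=24/7b +266.469ms=6/7b
4) 1332.346ms=30/7b +266.469ms=6/7b
5) 1598.816ms=36/7b +266.469ms=6/7b
6) 1865.285ms=6b +373.057ms=6/5b
7) 2238.342ms=36/5b +373.057ms=6/5b
8) 2611.399ms=42/5b +373.057ms=6/5b
9) 2984.456ms=48/5b +373.057ms=6/5b
10) 3357.513ms=54/5b +373.057ms=6/5b
Σ=12b of 12 (193bpm 6/8) — PASS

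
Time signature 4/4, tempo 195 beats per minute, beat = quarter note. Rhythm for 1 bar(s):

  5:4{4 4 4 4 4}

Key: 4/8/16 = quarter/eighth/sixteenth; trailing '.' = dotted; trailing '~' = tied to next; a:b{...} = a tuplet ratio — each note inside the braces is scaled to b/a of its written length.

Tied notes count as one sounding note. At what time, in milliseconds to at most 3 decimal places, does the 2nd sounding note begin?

note 2 onset = 4/5b = 246.154ms

1. 0.0ms @ 0 + 246.154ms (4/5)
2. 246.154ms @ 4/5 + 246.154ms (4/5)
3. 492.308ms @ 8/5 + 246.154ms (4/5)
4. 738.462ms @ 12/5 + 246.154ms (4/5)
5. 984.615ms @ 16/5 + 246.154ms (4/5)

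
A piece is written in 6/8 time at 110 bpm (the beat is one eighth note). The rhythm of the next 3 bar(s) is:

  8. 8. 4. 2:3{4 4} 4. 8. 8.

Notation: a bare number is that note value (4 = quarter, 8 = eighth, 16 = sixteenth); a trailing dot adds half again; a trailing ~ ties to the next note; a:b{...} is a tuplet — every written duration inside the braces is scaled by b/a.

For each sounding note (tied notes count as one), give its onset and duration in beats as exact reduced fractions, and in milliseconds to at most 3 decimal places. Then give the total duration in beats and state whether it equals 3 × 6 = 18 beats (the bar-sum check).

1) 0.0ms=0b +818.182ms=3/2b
2) 818.182ms=3/2b +818.182ms=3/2b
3) 1636.364ms=3b +1636.364ms=3b
4) 3272.727ms=6b +1636.364ms=3b
5) 4909.091ms=9b +1636.364ms=3b
6) 6545.455ms=12b +1636.364ms=3b
7) 8181.818ms=15b +818.182ms=3/2b
8) 9000.0ms=33/2b +818.182ms=3/2b
Σ=18b of 18 (110bpm 6/8) — PASS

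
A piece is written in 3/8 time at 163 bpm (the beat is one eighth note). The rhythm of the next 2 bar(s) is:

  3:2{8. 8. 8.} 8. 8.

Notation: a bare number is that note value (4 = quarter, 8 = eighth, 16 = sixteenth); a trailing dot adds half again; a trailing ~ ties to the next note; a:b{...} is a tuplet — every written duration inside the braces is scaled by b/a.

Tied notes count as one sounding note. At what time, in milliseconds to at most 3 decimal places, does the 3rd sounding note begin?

1. 0.0ms @ 0 + 368.098ms (1)
2. 368.098ms @ 1 + 368.098ms (1)
3. 736.196ms @ 2 + 368.098ms (1)
4. 1104.294ms @ 3 + 552.147ms (3/2)
5. 1656.442ms @ 9/2 + 552.147ms (3/2)

note 3 onset = 2b = 736.196ms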